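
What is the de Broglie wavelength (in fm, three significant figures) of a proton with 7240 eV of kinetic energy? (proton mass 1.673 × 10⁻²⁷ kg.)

λ = 336 fm

KE = 7240 eV = 1.160 × 10⁻¹⁵ J.
p = √(2mKE) = √(2 × 1.673 × 10⁻²⁷ × 1.160 × 10⁻¹⁵) = 1.970 × 10⁻²¹ kg·m/s.
λ = h/p = 6.626 × 10⁻³⁴ / 1.970 × 10⁻²¹ = 3.36 × 10⁻¹³ m = 336 fm.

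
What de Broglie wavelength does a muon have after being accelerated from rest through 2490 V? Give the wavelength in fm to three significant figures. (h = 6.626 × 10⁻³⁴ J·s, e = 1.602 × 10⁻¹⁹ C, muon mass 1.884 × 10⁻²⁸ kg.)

λ = 1710 fm

KE = eV = 1.602 × 10⁻¹⁹ × 2490 = 3.989 × 10⁻¹⁶ J.
p = √(2mKE) = √(2 × 1.884 × 10⁻²⁸ × 3.989 × 10⁻¹⁶) = 3.877 × 10⁻²² kg·m/s.
λ = h/p = 6.626 × 10⁻³⁴ / 3.877 × 10⁻²² = 1.71 × 10⁻¹² m = 1710 fm.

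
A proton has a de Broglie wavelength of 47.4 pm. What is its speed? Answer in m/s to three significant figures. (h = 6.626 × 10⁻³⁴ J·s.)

p = h/λ = 6.626 × 10⁻³⁴ / 4.740 × 10⁻¹¹ = 1.398 × 10⁻²³ kg·m/s.
v = p/m = 1.398 × 10⁻²³ / 1.673 × 10⁻²⁷ = 8.36 × 10³ m/s = 8360 m/s.

v = 8360 m/s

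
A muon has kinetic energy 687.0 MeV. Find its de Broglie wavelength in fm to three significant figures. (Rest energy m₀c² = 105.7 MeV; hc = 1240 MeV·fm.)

λ = 1.58 fm

Total energy E = KE + m₀c² = 687.0 + 105.7 = 792.7 MeV.
(pc)² = E² − (m₀c²)² = (792.7)² − (105.7)² = 6.172 × 10⁵ MeV², so pc = 785.6 MeV.
λ = hc/(pc) = 1240 MeV·fm / 785.6 MeV = 1.58 fm.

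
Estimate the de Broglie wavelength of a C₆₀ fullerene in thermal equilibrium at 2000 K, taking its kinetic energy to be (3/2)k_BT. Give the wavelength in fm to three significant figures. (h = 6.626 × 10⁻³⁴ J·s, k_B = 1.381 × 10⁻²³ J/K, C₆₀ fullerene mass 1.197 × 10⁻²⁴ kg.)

λ = 2100 fm

KE = (3/2)k_BT = 1.5 × 1.381 × 10⁻²³ × 2000 = 4.143 × 10⁻²⁰ J.
p = √(2mKE) = √(2 × 1.197 × 10⁻²⁴ × 4.143 × 10⁻²⁰) = 3.149 × 10⁻²² kg·m/s.
λ = h/p = 2.10 × 10⁻¹² m = 2100 fm.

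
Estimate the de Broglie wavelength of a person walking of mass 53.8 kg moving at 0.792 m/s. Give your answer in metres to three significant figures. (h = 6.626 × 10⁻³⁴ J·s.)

p = mv = 53.8 × 0.792 = 4.261 × 10¹ kg·m/s.
λ = h/p = 6.626 × 10⁻³⁴ / 4.261 × 10¹ = 1.56 × 10⁻³⁵ m.

λ = 1.56 × 10⁻³⁵ m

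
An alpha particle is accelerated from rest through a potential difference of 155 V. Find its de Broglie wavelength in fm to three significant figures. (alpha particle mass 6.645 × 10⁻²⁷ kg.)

λ = 816 fm

KE = 2eV = 2 × 1.602 × 10⁻¹⁹ × 155.0 = 4.966 × 10⁻¹⁷ J.
p = √(2mKE) = √(2 × 6.645 × 10⁻²⁷ × 4.966 × 10⁻¹⁷) = 8.124 × 10⁻²² kg·m/s.
λ = h/p = 6.626 × 10⁻³⁴ / 8.124 × 10⁻²² = 8.16 × 10⁻¹³ m = 816 fm.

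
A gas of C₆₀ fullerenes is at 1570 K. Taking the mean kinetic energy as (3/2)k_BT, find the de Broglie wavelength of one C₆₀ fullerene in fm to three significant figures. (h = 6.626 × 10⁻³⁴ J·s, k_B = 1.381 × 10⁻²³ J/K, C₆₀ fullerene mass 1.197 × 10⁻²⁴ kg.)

λ = 2370 fm

KE = (3/2)k_BT = 1.5 × 1.381 × 10⁻²³ × 1570 = 3.252 × 10⁻²⁰ J.
p = √(2mKE) = √(2 × 1.197 × 10⁻²⁴ × 3.252 × 10⁻²⁰) = 2.790 × 10⁻²² kg·m/s.
λ = h/p = 2.37 × 10⁻¹² m = 2370 fm.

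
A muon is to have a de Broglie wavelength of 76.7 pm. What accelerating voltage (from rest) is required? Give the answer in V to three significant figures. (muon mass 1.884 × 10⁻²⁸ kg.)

p = h/λ = 6.626 × 10⁻³⁴ / 7.670 × 10⁻¹¹ = 8.639 × 10⁻²⁴ kg·m/s.
KE = p²/(2m) = 1.981 × 10⁻¹⁹ J.
V = KE/e = 1.981 × 10⁻¹⁹ / (1.602 × 10⁻¹⁹) = 1.24 V.

V = 1.24 V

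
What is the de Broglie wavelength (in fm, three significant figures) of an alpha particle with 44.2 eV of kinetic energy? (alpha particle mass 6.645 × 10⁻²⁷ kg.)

λ = 2160 fm

KE = 44.2 eV = 7.081 × 10⁻¹⁸ J.
p = √(2mKE) = √(2 × 6.645 × 10⁻²⁷ × 7.081 × 10⁻¹⁸) = 3.068 × 10⁻²² kg·m/s.
λ = h/p = 6.626 × 10⁻³⁴ / 3.068 × 10⁻²² = 2.16 × 10⁻¹² m = 2160 fm.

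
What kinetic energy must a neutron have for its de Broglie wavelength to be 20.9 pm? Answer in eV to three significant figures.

p = h/λ = 6.626 × 10⁻³⁴ / 2.090 × 10⁻¹¹ = 3.170 × 10⁻²³ kg·m/s.
KE = p²/(2m) = (3.170 × 10⁻²³)² / (2 × 1.675 × 10⁻²⁷) = 3.000 × 10⁻¹⁹ J = 1.87 eV.

KE = 1.87 eV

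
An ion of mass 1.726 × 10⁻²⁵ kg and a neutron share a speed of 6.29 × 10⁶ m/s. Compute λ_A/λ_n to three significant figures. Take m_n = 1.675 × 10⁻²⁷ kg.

λ_A/λ_n = 9.70 × 10⁻³

At fixed v, p = mv so λ = h/(mv) ∝ 1/m.
λ_A/λ_n = m_n/m_A = 1.675 × 10⁻²⁷/1.726 × 10⁻²⁵ = 9.70 × 10⁻³.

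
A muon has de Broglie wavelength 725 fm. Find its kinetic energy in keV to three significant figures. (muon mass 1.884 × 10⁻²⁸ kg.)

p = h/λ = 6.626 × 10⁻³⁴ / 7.250 × 10⁻¹³ = 9.139 × 10⁻²² kg·m/s.
KE = p²/(2m) = (9.139 × 10⁻²²)² / (2 × 1.884 × 10⁻²⁸) = 2.217 × 10⁻¹⁵ J = 13.8 keV.

KE = 13.8 keV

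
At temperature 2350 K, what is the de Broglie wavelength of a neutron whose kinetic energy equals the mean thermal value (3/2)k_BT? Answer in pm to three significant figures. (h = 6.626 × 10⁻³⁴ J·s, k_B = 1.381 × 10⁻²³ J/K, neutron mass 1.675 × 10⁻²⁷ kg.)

λ = 51.9 pm

KE = (3/2)k_BT = 1.5 × 1.381 × 10⁻²³ × 2350 = 4.868 × 10⁻²⁰ J.
p = √(2mKE) = √(2 × 1.675 × 10⁻²⁷ × 4.868 × 10⁻²⁰) = 1.277 × 10⁻²³ kg·m/s.
λ = h/p = 5.19 × 10⁻¹¹ m = 51.9 pm.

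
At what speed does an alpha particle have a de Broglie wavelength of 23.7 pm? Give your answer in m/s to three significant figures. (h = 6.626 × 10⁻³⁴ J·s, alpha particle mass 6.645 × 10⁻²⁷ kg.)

v = 4210 m/s

p = h/λ = 6.626 × 10⁻³⁴ / 2.370 × 10⁻¹¹ = 2.796 × 10⁻²³ kg·m/s.
v = p/m = 2.796 × 10⁻²³ / 6.645 × 10⁻²⁷ = 4.21 × 10³ m/s = 4210 m/s.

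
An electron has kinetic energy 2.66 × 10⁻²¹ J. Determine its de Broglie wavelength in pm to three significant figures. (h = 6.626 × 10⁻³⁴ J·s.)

p = √(2mKE) = √(2 × 9.109 × 10⁻³¹ × 2.660 × 10⁻²¹) = 6.961 × 10⁻²⁶ kg·m/s.
λ = h/p = 6.626 × 10⁻³⁴ / 6.961 × 10⁻²⁶ = 9.52 × 10⁻⁹ m = 9520 pm.

λ = 9520 pm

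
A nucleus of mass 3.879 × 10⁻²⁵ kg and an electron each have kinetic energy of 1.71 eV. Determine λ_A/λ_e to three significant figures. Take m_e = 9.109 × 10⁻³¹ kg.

λ_A/λ_e = 1.53 × 10⁻³

At fixed KE, p = √(2mKE) so λ = h/p ∝ 1/√m.
λ_A/λ_e = √(m_e/m_A) = √(9.109 × 10⁻³¹/3.879 × 10⁻²⁵) = √(2.348 × 10⁻⁶) = 1.53 × 10⁻³.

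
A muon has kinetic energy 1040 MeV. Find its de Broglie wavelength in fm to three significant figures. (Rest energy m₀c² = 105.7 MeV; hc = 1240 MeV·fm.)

λ = 1.09 fm

Total energy E = KE + m₀c² = 1040 + 105.7 = 1145.7 MeV.
(pc)² = E² − (m₀c²)² = (1145.7)² − (105.7)² = 1.301 × 10⁶ MeV², so pc = 1141 MeV.
λ = hc/(pc) = 1240 MeV·fm / 1141 MeV = 1.09 fm.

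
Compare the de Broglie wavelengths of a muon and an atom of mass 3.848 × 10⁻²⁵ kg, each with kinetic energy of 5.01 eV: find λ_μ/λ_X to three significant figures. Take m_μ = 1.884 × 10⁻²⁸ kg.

At fixed KE, p = √(2mKE) so λ = h/p ∝ 1/√m.
λ_μ/λ_X = √(m_X/m_μ) = √(3.848 × 10⁻²⁵/1.884 × 10⁻²⁸) = √(2042) = 45.2.

λ_μ/λ_X = 45.2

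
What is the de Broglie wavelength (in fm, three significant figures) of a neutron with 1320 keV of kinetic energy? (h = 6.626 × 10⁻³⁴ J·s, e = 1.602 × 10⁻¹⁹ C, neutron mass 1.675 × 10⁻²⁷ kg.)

λ = 24.9 fm

KE = 1320 keV = 2.115 × 10⁻¹³ J.
p = √(2mKE) = √(2 × 1.675 × 10⁻²⁷ × 2.115 × 10⁻¹³) = 2.662 × 10⁻²⁰ kg·m/s.
λ = h/p = 6.626 × 10⁻³⁴ / 2.662 × 10⁻²⁰ = 2.49 × 10⁻¹⁴ m = 24.9 fm.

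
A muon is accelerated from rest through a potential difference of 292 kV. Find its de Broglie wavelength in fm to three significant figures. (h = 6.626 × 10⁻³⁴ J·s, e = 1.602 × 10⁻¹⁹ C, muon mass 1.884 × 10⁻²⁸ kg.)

λ = 158 fm

KE = eV = 1.602 × 10⁻¹⁹ × 2.920 × 10⁵ = 4.678 × 10⁻¹⁴ J.
p = √(2mKE) = √(2 × 1.884 × 10⁻²⁸ × 4.678 × 10⁻¹⁴) = 4.198 × 10⁻²¹ kg·m/s.
λ = h/p = 6.626 × 10⁻³⁴ / 4.198 × 10⁻²¹ = 1.58 × 10⁻¹³ m = 158 fm.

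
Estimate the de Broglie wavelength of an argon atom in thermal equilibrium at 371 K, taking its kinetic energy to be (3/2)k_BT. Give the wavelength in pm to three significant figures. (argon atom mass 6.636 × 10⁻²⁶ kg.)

λ = 20.7 pm

KE = (3/2)k_BT = 1.5 × 1.381 × 10⁻²³ × 371 = 7.685 × 10⁻²¹ J.
p = √(2mKE) = √(2 × 6.636 × 10⁻²⁶ × 7.685 × 10⁻²¹) = 3.194 × 10⁻²³ kg·m/s.
λ = h/p = 2.07 × 10⁻¹¹ m = 20.7 pm.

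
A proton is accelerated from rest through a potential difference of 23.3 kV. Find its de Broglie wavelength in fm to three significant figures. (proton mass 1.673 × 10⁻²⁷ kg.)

λ = 187 fm

KE = eV = 1.602 × 10⁻¹⁹ × 2.330 × 10⁴ = 3.733 × 10⁻¹⁵ J.
p = √(2mKE) = √(2 × 1.673 × 10⁻²⁷ × 3.733 × 10⁻¹⁵) = 3.534 × 10⁻²¹ kg·m/s.
λ = h/p = 6.626 × 10⁻³⁴ / 3.534 × 10⁻²¹ = 1.87 × 10⁻¹³ m = 187 fm.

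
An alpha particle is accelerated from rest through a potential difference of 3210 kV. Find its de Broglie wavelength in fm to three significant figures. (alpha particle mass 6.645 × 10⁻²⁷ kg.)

KE = 2eV = 2 × 1.602 × 10⁻¹⁹ × 3.210 × 10⁶ = 1.028 × 10⁻¹² J.
p = √(2mKE) = √(2 × 6.645 × 10⁻²⁷ × 1.028 × 10⁻¹²) = 1.169 × 10⁻¹⁹ kg·m/s.
λ = h/p = 6.626 × 10⁻³⁴ / 1.169 × 10⁻¹⁹ = 5.67 × 10⁻¹⁵ m = 5.67 fm.

λ = 5.67 fm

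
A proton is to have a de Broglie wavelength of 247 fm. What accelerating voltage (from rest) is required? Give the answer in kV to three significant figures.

V = 13.4 kV

p = h/λ = 6.626 × 10⁻³⁴ / 2.470 × 10⁻¹³ = 2.683 × 10⁻²¹ kg·m/s.
KE = p²/(2m) = 2.151 × 10⁻¹⁵ J.
V = KE/e = 2.151 × 10⁻¹⁵ / (1.602 × 10⁻¹⁹) = 13.4 kV.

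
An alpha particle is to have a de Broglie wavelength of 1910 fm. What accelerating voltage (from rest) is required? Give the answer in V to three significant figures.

V = 28.3 V

p = h/λ = 6.626 × 10⁻³⁴ / 1.910 × 10⁻¹² = 3.469 × 10⁻²² kg·m/s.
KE = p²/(2m) = 9.055 × 10⁻¹⁸ J.
V = KE/2e = 9.055 × 10⁻¹⁸ / (2 × 1.602 × 10⁻¹⁹) = 28.3 V.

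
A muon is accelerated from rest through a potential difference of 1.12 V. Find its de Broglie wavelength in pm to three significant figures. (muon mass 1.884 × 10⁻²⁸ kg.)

λ = 80.6 pm

KE = eV = 1.602 × 10⁻¹⁹ × 1.120 = 1.794 × 10⁻¹⁹ J.
p = √(2mKE) = √(2 × 1.884 × 10⁻²⁸ × 1.794 × 10⁻¹⁹) = 8.222 × 10⁻²⁴ kg·m/s.
λ = h/p = 6.626 × 10⁻³⁴ / 8.222 × 10⁻²⁴ = 8.06 × 10⁻¹¹ m = 80.6 pm.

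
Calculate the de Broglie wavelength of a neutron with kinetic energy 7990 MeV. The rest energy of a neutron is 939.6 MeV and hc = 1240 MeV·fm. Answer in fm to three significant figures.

λ = 0.140 fm

Total energy E = KE + m₀c² = 7990 + 939.6 = 8929.6 MeV.
(pc)² = E² − (m₀c²)² = (8929.6)² − (939.6)² = 7.885 × 10⁷ MeV², so pc = 8880 MeV.
λ = hc/(pc) = 1240 MeV·fm / 8880 MeV = 0.140 fm.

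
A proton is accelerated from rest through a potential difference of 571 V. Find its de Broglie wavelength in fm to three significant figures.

λ = 1200 fm

KE = eV = 1.602 × 10⁻¹⁹ × 571.0 = 9.147 × 10⁻¹⁷ J.
p = √(2mKE) = √(2 × 1.673 × 10⁻²⁷ × 9.147 × 10⁻¹⁷) = 5.532 × 10⁻²² kg·m/s.
λ = h/p = 6.626 × 10⁻³⁴ / 5.532 × 10⁻²² = 1.20 × 10⁻¹² m = 1200 fm.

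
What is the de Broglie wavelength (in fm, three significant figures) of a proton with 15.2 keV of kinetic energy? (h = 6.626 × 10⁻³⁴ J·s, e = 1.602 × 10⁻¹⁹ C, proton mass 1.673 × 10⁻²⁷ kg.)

KE = 15.2 keV = 2.435 × 10⁻¹⁵ J.
p = √(2mKE) = √(2 × 1.673 × 10⁻²⁷ × 2.435 × 10⁻¹⁵) = 2.854 × 10⁻²¹ kg·m/s.
λ = h/p = 6.626 × 10⁻³⁴ / 2.854 × 10⁻²¹ = 2.32 × 10⁻¹³ m = 232 fm.

λ = 232 fm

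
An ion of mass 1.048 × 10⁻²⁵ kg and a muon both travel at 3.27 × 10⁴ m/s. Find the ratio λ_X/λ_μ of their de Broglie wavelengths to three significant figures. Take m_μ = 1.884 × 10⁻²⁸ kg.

At fixed v, p = mv so λ = h/(mv) ∝ 1/m.
λ_X/λ_μ = m_μ/m_X = 1.884 × 10⁻²⁸/1.048 × 10⁻²⁵ = 1.80 × 10⁻³.

λ_X/λ_μ = 1.80 × 10⁻³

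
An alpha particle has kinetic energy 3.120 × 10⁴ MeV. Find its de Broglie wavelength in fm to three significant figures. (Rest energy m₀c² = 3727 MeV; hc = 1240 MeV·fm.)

Total energy E = KE + m₀c² = 3.120 × 10⁴ + 3727 = 34927 MeV.
(pc)² = E² − (m₀c²)² = (34927)² − (3727)² = 1.206 × 10⁹ MeV², so pc = 3.473 × 10⁴ MeV.
λ = hc/(pc) = 1240 MeV·fm / 3.473 × 10⁴ MeV = 0.0357 fm.

λ = 0.0357 fm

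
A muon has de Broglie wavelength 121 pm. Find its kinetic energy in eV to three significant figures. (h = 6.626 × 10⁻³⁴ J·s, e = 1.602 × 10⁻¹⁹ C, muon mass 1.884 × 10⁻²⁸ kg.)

p = h/λ = 6.626 × 10⁻³⁴ / 1.210 × 10⁻¹⁰ = 5.476 × 10⁻²⁴ kg·m/s.
KE = p²/(2m) = (5.476 × 10⁻²⁴)² / (2 × 1.884 × 10⁻²⁸) = 7.958 × 10⁻²⁰ J = 0.497 eV.

KE = 0.497 eV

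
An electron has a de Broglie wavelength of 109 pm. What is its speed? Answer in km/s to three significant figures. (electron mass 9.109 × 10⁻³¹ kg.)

p = h/λ = 6.626 × 10⁻³⁴ / 1.090 × 10⁻¹⁰ = 6.079 × 10⁻²⁴ kg·m/s.
v = p/m = 6.079 × 10⁻²⁴ / 9.109 × 10⁻³¹ = 6.67 × 10⁶ m/s = 6670 km/s.

v = 6670 km/s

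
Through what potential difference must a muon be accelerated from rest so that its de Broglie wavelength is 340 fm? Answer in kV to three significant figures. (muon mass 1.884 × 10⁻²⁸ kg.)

p = h/λ = 6.626 × 10⁻³⁴ / 3.400 × 10⁻¹³ = 1.949 × 10⁻²¹ kg·m/s.
KE = p²/(2m) = 1.008 × 10⁻¹⁴ J.
V = KE/e = 1.008 × 10⁻¹⁴ / (1.602 × 10⁻¹⁹) = 62.9 kV.

V = 62.9 kV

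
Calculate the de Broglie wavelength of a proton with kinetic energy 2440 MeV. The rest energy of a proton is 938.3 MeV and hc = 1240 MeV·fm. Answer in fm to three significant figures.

Total energy E = KE + m₀c² = 2440 + 938.3 = 3378.3 MeV.
(pc)² = E² − (m₀c²)² = (3378.3)² − (938.3)² = 1.053 × 10⁷ MeV², so pc = 3245 MeV.
λ = hc/(pc) = 1240 MeV·fm / 3245 MeV = 0.382 fm.

λ = 0.382 fm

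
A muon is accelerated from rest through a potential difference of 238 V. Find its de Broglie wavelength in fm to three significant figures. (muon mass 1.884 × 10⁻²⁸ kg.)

λ = 5530 fm

KE = eV = 1.602 × 10⁻¹⁹ × 238.0 = 3.813 × 10⁻¹⁷ J.
p = √(2mKE) = √(2 × 1.884 × 10⁻²⁸ × 3.813 × 10⁻¹⁷) = 1.199 × 10⁻²² kg·m/s.
λ = h/p = 6.626 × 10⁻³⁴ / 1.199 × 10⁻²² = 5.53 × 10⁻¹² m = 5530 fm.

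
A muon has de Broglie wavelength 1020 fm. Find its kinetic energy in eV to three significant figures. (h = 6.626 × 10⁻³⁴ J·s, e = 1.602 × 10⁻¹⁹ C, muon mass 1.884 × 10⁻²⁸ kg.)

KE = 6990 eV

p = h/λ = 6.626 × 10⁻³⁴ / 1.020 × 10⁻¹² = 6.496 × 10⁻²² kg·m/s.
KE = p²/(2m) = (6.496 × 10⁻²²)² / (2 × 1.884 × 10⁻²⁸) = 1.120 × 10⁻¹⁵ J = 6990 eV.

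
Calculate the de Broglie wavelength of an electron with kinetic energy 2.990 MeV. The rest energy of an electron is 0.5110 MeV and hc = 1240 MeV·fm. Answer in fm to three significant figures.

Total energy E = KE + m₀c² = 2.990 + 0.5110 = 3.5010 MeV.
(pc)² = E² − (m₀c²)² = (3.5010)² − (0.5110)² = 12.00 MeV², so pc = 3.464 MeV.
λ = hc/(pc) = 1240 MeV·fm / 3.464 MeV = 358 fm.

λ = 358 fm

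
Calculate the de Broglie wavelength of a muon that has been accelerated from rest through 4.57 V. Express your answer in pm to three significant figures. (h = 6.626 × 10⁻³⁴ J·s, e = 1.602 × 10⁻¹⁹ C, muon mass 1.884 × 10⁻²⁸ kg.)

λ = 39.9 pm

KE = eV = 1.602 × 10⁻¹⁹ × 4.570 = 7.321 × 10⁻¹⁹ J.
p = √(2mKE) = √(2 × 1.884 × 10⁻²⁸ × 7.321 × 10⁻¹⁹) = 1.661 × 10⁻²³ kg·m/s.
λ = h/p = 6.626 × 10⁻³⁴ / 1.661 × 10⁻²³ = 3.99 × 10⁻¹¹ m = 39.9 pm.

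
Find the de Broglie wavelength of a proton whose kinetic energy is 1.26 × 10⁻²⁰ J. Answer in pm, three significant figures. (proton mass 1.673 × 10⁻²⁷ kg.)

λ = 102 pm

p = √(2mKE) = √(2 × 1.673 × 10⁻²⁷ × 1.260 × 10⁻²⁰) = 6.493 × 10⁻²⁴ kg·m/s.
λ = h/p = 6.626 × 10⁻³⁴ / 6.493 × 10⁻²⁴ = 1.02 × 10⁻¹⁰ m = 102 pm.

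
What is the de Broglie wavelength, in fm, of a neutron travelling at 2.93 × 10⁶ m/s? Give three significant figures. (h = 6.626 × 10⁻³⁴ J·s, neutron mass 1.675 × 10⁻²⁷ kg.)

p = mv = 1.675 × 10⁻²⁷ × 2.93 × 10⁶ = 4.908 × 10⁻²¹ kg·m/s.
λ = h/p = 6.626 × 10⁻³⁴ / 4.908 × 10⁻²¹ = 1.35 × 10⁻¹³ m = 135 fm.

λ = 135 fm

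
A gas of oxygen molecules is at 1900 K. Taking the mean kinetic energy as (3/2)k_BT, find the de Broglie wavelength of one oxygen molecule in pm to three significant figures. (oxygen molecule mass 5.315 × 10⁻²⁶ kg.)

λ = 10.2 pm

KE = (3/2)k_BT = 1.5 × 1.381 × 10⁻²³ × 1900 = 3.936 × 10⁻²⁰ J.
p = √(2mKE) = √(2 × 5.315 × 10⁻²⁶ × 3.936 × 10⁻²⁰) = 6.468 × 10⁻²³ kg·m/s.
λ = h/p = 1.02 × 10⁻¹¹ m = 10.2 pm.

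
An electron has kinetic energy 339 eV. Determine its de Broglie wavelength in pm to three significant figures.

KE = 339 eV = 5.431 × 10⁻¹⁷ J.
p = √(2mKE) = √(2 × 9.109 × 10⁻³¹ × 5.431 × 10⁻¹⁷) = 9.947 × 10⁻²⁴ kg·m/s.
λ = h/p = 6.626 × 10⁻³⁴ / 9.947 × 10⁻²⁴ = 6.66 × 10⁻¹¹ m = 66.6 pm.

λ = 66.6 pm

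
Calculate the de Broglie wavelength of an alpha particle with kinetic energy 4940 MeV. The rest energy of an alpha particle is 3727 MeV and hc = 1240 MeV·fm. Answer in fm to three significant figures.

Total energy E = KE + m₀c² = 4940 + 3727 = 8667 MeV.
(pc)² = E² − (m₀c²)² = (8667)² − (3727)² = 6.123 × 10⁷ MeV², so pc = 7825 MeV.
λ = hc/(pc) = 1240 MeV·fm / 7825 MeV = 0.158 fm.

λ = 0.158 fm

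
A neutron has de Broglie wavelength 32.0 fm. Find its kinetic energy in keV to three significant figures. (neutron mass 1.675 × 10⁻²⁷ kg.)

p = h/λ = 6.626 × 10⁻³⁴ / 3.200 × 10⁻¹⁴ = 2.071 × 10⁻²⁰ kg·m/s.
KE = p²/(2m) = (2.071 × 10⁻²⁰)² / (2 × 1.675 × 10⁻²⁷) = 1.280 × 10⁻¹³ J = 799 keV.

KE = 799 keV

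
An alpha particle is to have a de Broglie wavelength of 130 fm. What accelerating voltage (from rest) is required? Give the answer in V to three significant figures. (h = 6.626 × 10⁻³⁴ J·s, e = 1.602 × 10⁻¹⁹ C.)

V = 6100 V

p = h/λ = 6.626 × 10⁻³⁴ / 1.300 × 10⁻¹³ = 5.097 × 10⁻²¹ kg·m/s.
KE = p²/(2m) = 1.955 × 10⁻¹⁵ J.
V = KE/2e = 1.955 × 10⁻¹⁵ / (2 × 1.602 × 10⁻¹⁹) = 6100 V.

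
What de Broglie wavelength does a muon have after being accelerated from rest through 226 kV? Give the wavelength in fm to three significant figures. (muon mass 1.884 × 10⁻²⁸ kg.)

KE = eV = 1.602 × 10⁻¹⁹ × 2.260 × 10⁵ = 3.621 × 10⁻¹⁴ J.
p = √(2mKE) = √(2 × 1.884 × 10⁻²⁸ × 3.621 × 10⁻¹⁴) = 3.694 × 10⁻²¹ kg·m/s.
λ = h/p = 6.626 × 10⁻³⁴ / 3.694 × 10⁻²¹ = 1.79 × 10⁻¹³ m = 179 fm.

λ = 179 fm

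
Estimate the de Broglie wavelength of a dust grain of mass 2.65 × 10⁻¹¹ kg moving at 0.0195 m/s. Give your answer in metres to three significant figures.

λ = 1.28 × 10⁻²¹ m

p = mv = 2.65 × 10⁻¹¹ × 0.0195 = 5.168 × 10⁻¹³ kg·m/s.
λ = h/p = 6.626 × 10⁻³⁴ / 5.168 × 10⁻¹³ = 1.28 × 10⁻²¹ m.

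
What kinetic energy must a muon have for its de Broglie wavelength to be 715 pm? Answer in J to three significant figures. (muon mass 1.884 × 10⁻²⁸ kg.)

KE = 2.28 × 10⁻²¹ J

p = h/λ = 6.626 × 10⁻³⁴ / 7.150 × 10⁻¹⁰ = 9.267 × 10⁻²⁵ kg·m/s.
KE = p²/(2m) = (9.267 × 10⁻²⁵)² / (2 × 1.884 × 10⁻²⁸) = 2.279 × 10⁻²¹ J = 2.28 × 10⁻²¹ J.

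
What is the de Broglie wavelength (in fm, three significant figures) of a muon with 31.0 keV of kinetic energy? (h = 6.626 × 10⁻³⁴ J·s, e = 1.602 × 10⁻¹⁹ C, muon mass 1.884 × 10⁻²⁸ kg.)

KE = 31.0 keV = 4.966 × 10⁻¹⁵ J.
p = √(2mKE) = √(2 × 1.884 × 10⁻²⁸ × 4.966 × 10⁻¹⁵) = 1.368 × 10⁻²¹ kg·m/s.
λ = h/p = 6.626 × 10⁻³⁴ / 1.368 × 10⁻²¹ = 4.84 × 10⁻¹³ m = 484 fm.

λ = 484 fm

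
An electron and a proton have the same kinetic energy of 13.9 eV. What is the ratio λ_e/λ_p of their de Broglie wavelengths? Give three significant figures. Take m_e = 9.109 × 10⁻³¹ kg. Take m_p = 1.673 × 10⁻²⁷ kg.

λ_e/λ_p = 42.9

At fixed KE, p = √(2mKE) so λ = h/p ∝ 1/√m.
λ_e/λ_p = √(m_p/m_e) = √(1.673 × 10⁻²⁷/9.109 × 10⁻³¹) = √(1837) = 42.9.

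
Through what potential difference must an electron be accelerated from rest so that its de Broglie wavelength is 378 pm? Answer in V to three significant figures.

p = h/λ = 6.626 × 10⁻³⁴ / 3.780 × 10⁻¹⁰ = 1.753 × 10⁻²⁴ kg·m/s.
KE = p²/(2m) = 1.687 × 10⁻¹⁸ J.
V = KE/e = 1.687 × 10⁻¹⁸ / (1.602 × 10⁻¹⁹) = 10.5 V.

V = 10.5 V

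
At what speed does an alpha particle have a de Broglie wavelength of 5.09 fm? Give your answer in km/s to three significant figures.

v = 1.96 × 10⁴ km/s

p = h/λ = 6.626 × 10⁻³⁴ / 5.090 × 10⁻¹⁵ = 1.302 × 10⁻¹⁹ kg·m/s.
v = p/m = 1.302 × 10⁻¹⁹ / 6.645 × 10⁻²⁷ = 1.96 × 10⁷ m/s = 1.96 × 10⁴ km/s.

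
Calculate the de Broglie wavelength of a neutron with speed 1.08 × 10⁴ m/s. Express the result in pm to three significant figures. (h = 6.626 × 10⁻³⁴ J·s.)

p = mv = 1.675 × 10⁻²⁷ × 1.08 × 10⁴ = 1.809 × 10⁻²³ kg·m/s.
λ = h/p = 6.626 × 10⁻³⁴ / 1.809 × 10⁻²³ = 3.66 × 10⁻¹¹ m = 36.6 pm.

λ = 36.6 pm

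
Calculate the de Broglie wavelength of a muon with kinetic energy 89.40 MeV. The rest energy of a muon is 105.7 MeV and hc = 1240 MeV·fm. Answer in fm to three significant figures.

Total energy E = KE + m₀c² = 89.40 + 105.7 = 195.10 MeV.
(pc)² = E² − (m₀c²)² = (195.10)² − (105.7)² = 2.689 × 10⁴ MeV², so pc = 164.0 MeV.
λ = hc/(pc) = 1240 MeV·fm / 164.0 MeV = 7.56 fm.

λ = 7.56 fm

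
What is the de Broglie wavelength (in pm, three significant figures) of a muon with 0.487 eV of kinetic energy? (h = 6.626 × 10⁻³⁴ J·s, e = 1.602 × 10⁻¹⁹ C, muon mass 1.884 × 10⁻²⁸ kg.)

λ = 122 pm

KE = 0.487 eV = 7.802 × 10⁻²⁰ J.
p = √(2mKE) = √(2 × 1.884 × 10⁻²⁸ × 7.802 × 10⁻²⁰) = 5.422 × 10⁻²⁴ kg·m/s.
λ = h/p = 6.626 × 10⁻³⁴ / 5.422 × 10⁻²⁴ = 1.22 × 10⁻¹⁰ m = 122 pm.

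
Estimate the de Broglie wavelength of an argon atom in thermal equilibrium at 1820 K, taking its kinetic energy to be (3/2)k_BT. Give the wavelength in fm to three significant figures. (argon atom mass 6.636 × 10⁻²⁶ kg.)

λ = 9370 fm

KE = (3/2)k_BT = 1.5 × 1.381 × 10⁻²³ × 1820 = 3.770 × 10⁻²⁰ J.
p = √(2mKE) = √(2 × 6.636 × 10⁻²⁶ × 3.770 × 10⁻²⁰) = 7.074 × 10⁻²³ kg·m/s.
λ = h/p = 9.37 × 10⁻¹² m = 9370 fm.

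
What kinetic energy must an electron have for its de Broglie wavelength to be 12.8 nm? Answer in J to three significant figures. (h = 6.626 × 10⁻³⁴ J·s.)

KE = 1.47 × 10⁻²¹ J

p = h/λ = 6.626 × 10⁻³⁴ / 1.280 × 10⁻⁸ = 5.177 × 10⁻²⁶ kg·m/s.
KE = p²/(2m) = (5.177 × 10⁻²⁶)² / (2 × 9.109 × 10⁻³¹) = 1.471 × 10⁻²¹ J = 1.47 × 10⁻²¹ J.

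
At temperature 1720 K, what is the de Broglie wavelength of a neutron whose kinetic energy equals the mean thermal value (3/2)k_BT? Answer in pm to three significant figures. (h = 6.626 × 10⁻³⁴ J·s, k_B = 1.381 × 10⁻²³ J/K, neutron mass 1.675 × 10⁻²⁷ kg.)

λ = 60.6 pm

KE = (3/2)k_BT = 1.5 × 1.381 × 10⁻²³ × 1720 = 3.563 × 10⁻²⁰ J.
p = √(2mKE) = √(2 × 1.675 × 10⁻²⁷ × 3.563 × 10⁻²⁰) = 1.093 × 10⁻²³ kg·m/s.
λ = h/p = 6.06 × 10⁻¹¹ m = 60.6 pm.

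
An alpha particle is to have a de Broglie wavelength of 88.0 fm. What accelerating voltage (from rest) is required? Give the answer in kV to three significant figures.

p = h/λ = 6.626 × 10⁻³⁴ / 8.800 × 10⁻¹⁴ = 7.530 × 10⁻²¹ kg·m/s.
KE = p²/(2m) = 4.266 × 10⁻¹⁵ J.
V = KE/2e = 4.266 × 10⁻¹⁵ / (2 × 1.602 × 10⁻¹⁹) = 13.3 kV.

V = 13.3 kV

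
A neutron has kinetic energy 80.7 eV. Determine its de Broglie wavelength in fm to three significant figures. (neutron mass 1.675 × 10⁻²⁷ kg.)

KE = 80.7 eV = 1.293 × 10⁻¹⁷ J.
p = √(2mKE) = √(2 × 1.675 × 10⁻²⁷ × 1.293 × 10⁻¹⁷) = 2.081 × 10⁻²² kg·m/s.
λ = h/p = 6.626 × 10⁻³⁴ / 2.081 × 10⁻²² = 3.18 × 10⁻¹² m = 3180 fm.

λ = 3180 fm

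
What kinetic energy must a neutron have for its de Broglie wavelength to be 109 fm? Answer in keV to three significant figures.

KE = 68.9 keV

p = h/λ = 6.626 × 10⁻³⁴ / 1.090 × 10⁻¹³ = 6.079 × 10⁻²¹ kg·m/s.
KE = p²/(2m) = (6.079 × 10⁻²¹)² / (2 × 1.675 × 10⁻²⁷) = 1.103 × 10⁻¹⁴ J = 68.9 keV.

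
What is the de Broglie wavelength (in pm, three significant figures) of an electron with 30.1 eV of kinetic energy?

KE = 30.1 eV = 4.822 × 10⁻¹⁸ J.
p = √(2mKE) = √(2 × 9.109 × 10⁻³¹ × 4.822 × 10⁻¹⁸) = 2.964 × 10⁻²⁴ kg·m/s.
λ = h/p = 6.626 × 10⁻³⁴ / 2.964 × 10⁻²⁴ = 2.24 × 10⁻¹⁰ m = 224 pm.

λ = 224 pm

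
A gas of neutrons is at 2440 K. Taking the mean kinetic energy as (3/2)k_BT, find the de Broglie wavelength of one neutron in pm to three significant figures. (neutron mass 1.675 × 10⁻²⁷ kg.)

λ = 50.9 pm

KE = (3/2)k_BT = 1.5 × 1.381 × 10⁻²³ × 2440 = 5.054 × 10⁻²⁰ J.
p = √(2mKE) = √(2 × 1.675 × 10⁻²⁷ × 5.054 × 10⁻²⁰) = 1.301 × 10⁻²³ kg·m/s.
λ = h/p = 5.09 × 10⁻¹¹ m = 50.9 pm.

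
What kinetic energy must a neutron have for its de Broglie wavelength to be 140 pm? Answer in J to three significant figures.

KE = 6.69 × 10⁻²¹ J

p = h/λ = 6.626 × 10⁻³⁴ / 1.400 × 10⁻¹⁰ = 4.733 × 10⁻²⁴ kg·m/s.
KE = p²/(2m) = (4.733 × 10⁻²⁴)² / (2 × 1.675 × 10⁻²⁷) = 6.687 × 10⁻²¹ J = 6.69 × 10⁻²¹ J.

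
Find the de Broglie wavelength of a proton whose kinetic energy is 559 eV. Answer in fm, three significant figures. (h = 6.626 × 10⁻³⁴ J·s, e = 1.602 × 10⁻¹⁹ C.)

KE = 559 eV = 8.955 × 10⁻¹⁷ J.
p = √(2mKE) = √(2 × 1.673 × 10⁻²⁷ × 8.955 × 10⁻¹⁷) = 5.474 × 10⁻²² kg·m/s.
λ = h/p = 6.626 × 10⁻³⁴ / 5.474 × 10⁻²² = 1.21 × 10⁻¹² m = 1210 fm.

λ = 1210 fm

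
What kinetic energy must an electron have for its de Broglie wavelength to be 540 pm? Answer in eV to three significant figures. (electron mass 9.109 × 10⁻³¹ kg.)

KE = 5.16 eV

p = h/λ = 6.626 × 10⁻³⁴ / 5.400 × 10⁻¹⁰ = 1.227 × 10⁻²⁴ kg·m/s.
KE = p²/(2m) = (1.227 × 10⁻²⁴)² / (2 × 9.109 × 10⁻³¹) = 8.264 × 10⁻¹⁹ J = 5.16 eV.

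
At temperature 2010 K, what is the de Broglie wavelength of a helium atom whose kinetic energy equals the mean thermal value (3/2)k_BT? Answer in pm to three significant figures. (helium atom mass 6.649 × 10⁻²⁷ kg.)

λ = 28.2 pm

KE = (3/2)k_BT = 1.5 × 1.381 × 10⁻²³ × 2010 = 4.164 × 10⁻²⁰ J.
p = √(2mKE) = √(2 × 6.649 × 10⁻²⁷ × 4.164 × 10⁻²⁰) = 2.353 × 10⁻²³ kg·m/s.
λ = h/p = 2.82 × 10⁻¹¹ m = 28.2 pm.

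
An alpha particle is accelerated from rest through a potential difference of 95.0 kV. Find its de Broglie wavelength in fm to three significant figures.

λ = 32.9 fm

KE = 2eV = 2 × 1.602 × 10⁻¹⁹ × 9.500 × 10⁴ = 3.044 × 10⁻¹⁴ J.
p = √(2mKE) = √(2 × 6.645 × 10⁻²⁷ × 3.044 × 10⁻¹⁴) = 2.011 × 10⁻²⁰ kg·m/s.
λ = h/p = 6.626 × 10⁻³⁴ / 2.011 × 10⁻²⁰ = 3.29 × 10⁻¹⁴ m = 32.9 fm.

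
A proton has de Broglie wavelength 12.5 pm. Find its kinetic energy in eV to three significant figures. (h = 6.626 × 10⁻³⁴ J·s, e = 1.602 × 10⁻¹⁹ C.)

p = h/λ = 6.626 × 10⁻³⁴ / 1.250 × 10⁻¹¹ = 5.301 × 10⁻²³ kg·m/s.
KE = p²/(2m) = (5.301 × 10⁻²³)² / (2 × 1.673 × 10⁻²⁷) = 8.398 × 10⁻¹⁹ J = 5.24 eV.

KE = 5.24 eV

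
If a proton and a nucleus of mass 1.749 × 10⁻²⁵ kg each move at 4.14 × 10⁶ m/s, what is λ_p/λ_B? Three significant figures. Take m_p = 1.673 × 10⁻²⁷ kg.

At fixed v, p = mv so λ = h/(mv) ∝ 1/m.
λ_p/λ_B = m_B/m_p = 1.749 × 10⁻²⁵/1.673 × 10⁻²⁷ = 105.

λ_p/λ_B = 105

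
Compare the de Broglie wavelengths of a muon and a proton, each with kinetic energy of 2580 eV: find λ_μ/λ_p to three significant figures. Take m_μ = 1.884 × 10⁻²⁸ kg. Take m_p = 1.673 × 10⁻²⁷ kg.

At fixed KE, p = √(2mKE) so λ = h/p ∝ 1/√m.
λ_μ/λ_p = √(m_p/m_μ) = √(1.673 × 10⁻²⁷/1.884 × 10⁻²⁸) = √(8.880) = 2.98.

λ_μ/λ_p = 2.98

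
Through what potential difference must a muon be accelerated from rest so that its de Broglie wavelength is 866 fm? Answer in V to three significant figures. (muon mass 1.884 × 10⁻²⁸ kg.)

V = 9700 V

p = h/λ = 6.626 × 10⁻³⁴ / 8.660 × 10⁻¹³ = 7.651 × 10⁻²² kg·m/s.
KE = p²/(2m) = 1.554 × 10⁻¹⁵ J.
V = KE/e = 1.554 × 10⁻¹⁵ / (1.602 × 10⁻¹⁹) = 9700 V.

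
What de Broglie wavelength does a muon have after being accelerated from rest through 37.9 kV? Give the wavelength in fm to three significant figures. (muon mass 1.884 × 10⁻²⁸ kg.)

λ = 438 fm

KE = eV = 1.602 × 10⁻¹⁹ × 3.790 × 10⁴ = 6.072 × 10⁻¹⁵ J.
p = √(2mKE) = √(2 × 1.884 × 10⁻²⁸ × 6.072 × 10⁻¹⁵) = 1.513 × 10⁻²¹ kg·m/s.
λ = h/p = 6.626 × 10⁻³⁴ / 1.513 × 10⁻²¹ = 4.38 × 10⁻¹³ m = 438 fm.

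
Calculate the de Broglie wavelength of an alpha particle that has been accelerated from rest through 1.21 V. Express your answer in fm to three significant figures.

KE = 2eV = 2 × 1.602 × 10⁻¹⁹ × 1.210 = 3.877 × 10⁻¹⁹ J.
p = √(2mKE) = √(2 × 6.645 × 10⁻²⁷ × 3.877 × 10⁻¹⁹) = 7.178 × 10⁻²³ kg·m/s.
λ = h/p = 6.626 × 10⁻³⁴ / 7.178 × 10⁻²³ = 9.23 × 10⁻¹² m = 9230 fm.

λ = 9230 fm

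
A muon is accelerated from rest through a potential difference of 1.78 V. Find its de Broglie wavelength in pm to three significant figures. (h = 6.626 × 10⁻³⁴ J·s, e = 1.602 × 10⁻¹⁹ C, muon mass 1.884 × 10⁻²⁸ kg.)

KE = eV = 1.602 × 10⁻¹⁹ × 1.780 = 2.852 × 10⁻¹⁹ J.
p = √(2mKE) = √(2 × 1.884 × 10⁻²⁸ × 2.852 × 10⁻¹⁹) = 1.037 × 10⁻²³ kg·m/s.
λ = h/p = 6.626 × 10⁻³⁴ / 1.037 × 10⁻²³ = 6.39 × 10⁻¹¹ m = 63.9 pm.

λ = 63.9 pm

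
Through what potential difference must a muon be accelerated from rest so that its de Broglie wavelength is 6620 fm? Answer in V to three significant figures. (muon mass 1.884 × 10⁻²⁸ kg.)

p = h/λ = 6.626 × 10⁻³⁴ / 6.620 × 10⁻¹² = 1.001 × 10⁻²² kg·m/s.
KE = p²/(2m) = 2.659 × 10⁻¹⁷ J.
V = KE/e = 2.659 × 10⁻¹⁷ / (1.602 × 10⁻¹⁹) = 166 V.

V = 166 V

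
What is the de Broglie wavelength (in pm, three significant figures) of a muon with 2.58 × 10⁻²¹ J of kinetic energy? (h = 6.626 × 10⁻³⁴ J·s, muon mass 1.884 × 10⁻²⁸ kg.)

λ = 672 pm

p = √(2mKE) = √(2 × 1.884 × 10⁻²⁸ × 2.580 × 10⁻²¹) = 9.860 × 10⁻²⁵ kg·m/s.
λ = h/p = 6.626 × 10⁻³⁴ / 9.860 × 10⁻²⁵ = 6.72 × 10⁻¹⁰ m = 672 pm.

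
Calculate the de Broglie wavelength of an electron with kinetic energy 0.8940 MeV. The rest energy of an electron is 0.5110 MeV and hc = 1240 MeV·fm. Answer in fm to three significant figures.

λ = 947 fm

Total energy E = KE + m₀c² = 0.8940 + 0.5110 = 1.4050 MeV.
(pc)² = E² − (m₀c²)² = (1.4050)² − (0.5110)² = 1.713 MeV², so pc = 1.309 MeV.
λ = hc/(pc) = 1240 MeV·fm / 1.309 MeV = 947 fm.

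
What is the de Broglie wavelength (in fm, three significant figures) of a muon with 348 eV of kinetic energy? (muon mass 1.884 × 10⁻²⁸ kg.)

λ = 4570 fm

KE = 348 eV = 5.575 × 10⁻¹⁷ J.
p = √(2mKE) = √(2 × 1.884 × 10⁻²⁸ × 5.575 × 10⁻¹⁷) = 1.449 × 10⁻²² kg·m/s.
λ = h/p = 6.626 × 10⁻³⁴ / 1.449 × 10⁻²² = 4.57 × 10⁻¹² m = 4570 fm.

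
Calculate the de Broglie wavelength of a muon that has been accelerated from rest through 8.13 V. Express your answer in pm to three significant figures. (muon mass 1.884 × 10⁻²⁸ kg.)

λ = 29.9 pm

KE = eV = 1.602 × 10⁻¹⁹ × 8.130 = 1.302 × 10⁻¹⁸ J.
p = √(2mKE) = √(2 × 1.884 × 10⁻²⁸ × 1.302 × 10⁻¹⁸) = 2.215 × 10⁻²³ kg·m/s.
λ = h/p = 6.626 × 10⁻³⁴ / 2.215 × 10⁻²³ = 2.99 × 10⁻¹¹ m = 29.9 pm.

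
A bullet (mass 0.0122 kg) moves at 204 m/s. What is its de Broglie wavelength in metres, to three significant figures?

λ = 2.66 × 10⁻³⁴ m

p = mv = 0.0122 × 204 = 2.489 kg·m/s.
λ = h/p = 6.626 × 10⁻³⁴ / 2.489 = 2.66 × 10⁻³⁴ m.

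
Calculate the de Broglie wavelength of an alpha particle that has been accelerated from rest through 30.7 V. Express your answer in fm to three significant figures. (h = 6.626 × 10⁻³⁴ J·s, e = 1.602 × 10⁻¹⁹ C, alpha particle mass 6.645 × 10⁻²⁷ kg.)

λ = 1830 fm

KE = 2eV = 2 × 1.602 × 10⁻¹⁹ × 30.70 = 9.836 × 10⁻¹⁸ J.
p = √(2mKE) = √(2 × 6.645 × 10⁻²⁷ × 9.836 × 10⁻¹⁸) = 3.616 × 10⁻²² kg·m/s.
λ = h/p = 6.626 × 10⁻³⁴ / 3.616 × 10⁻²² = 1.83 × 10⁻¹² m = 1830 fm.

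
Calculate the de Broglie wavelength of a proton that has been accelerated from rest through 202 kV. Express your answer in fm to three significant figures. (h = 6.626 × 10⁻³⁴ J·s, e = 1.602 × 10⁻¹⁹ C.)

KE = eV = 1.602 × 10⁻¹⁹ × 2.020 × 10⁵ = 3.236 × 10⁻¹⁴ J.
p = √(2mKE) = √(2 × 1.673 × 10⁻²⁷ × 3.236 × 10⁻¹⁴) = 1.041 × 10⁻²⁰ kg·m/s.
λ = h/p = 6.626 × 10⁻³⁴ / 1.041 × 10⁻²⁰ = 6.37 × 10⁻¹⁴ m = 63.7 fm.

λ = 63.7 fm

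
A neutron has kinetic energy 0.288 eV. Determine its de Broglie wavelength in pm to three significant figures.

λ = 53.3 pm

KE = 0.288 eV = 4.614 × 10⁻²⁰ J.
p = √(2mKE) = √(2 × 1.675 × 10⁻²⁷ × 4.614 × 10⁻²⁰) = 1.243 × 10⁻²³ kg·m/s.
λ = h/p = 6.626 × 10⁻³⁴ / 1.243 × 10⁻²³ = 5.33 × 10⁻¹¹ m = 53.3 pm.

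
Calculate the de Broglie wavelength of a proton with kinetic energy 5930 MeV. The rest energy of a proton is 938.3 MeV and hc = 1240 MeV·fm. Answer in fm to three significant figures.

Total energy E = KE + m₀c² = 5930 + 938.3 = 6868.3 MeV.
(pc)² = E² − (m₀c²)² = (6868.3)² − (938.3)² = 4.629 × 10⁷ MeV², so pc = 6804 MeV.
λ = hc/(pc) = 1240 MeV·fm / 6804 MeV = 0.182 fm.

λ = 0.182 fm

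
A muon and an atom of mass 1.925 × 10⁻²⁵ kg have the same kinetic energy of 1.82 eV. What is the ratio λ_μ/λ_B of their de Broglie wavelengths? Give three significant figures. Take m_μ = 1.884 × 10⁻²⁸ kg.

At fixed KE, p = √(2mKE) so λ = h/p ∝ 1/√m.
λ_μ/λ_B = √(m_B/m_μ) = √(1.925 × 10⁻²⁵/1.884 × 10⁻²⁸) = √(1022) = 32.0.

λ_μ/λ_B = 32.0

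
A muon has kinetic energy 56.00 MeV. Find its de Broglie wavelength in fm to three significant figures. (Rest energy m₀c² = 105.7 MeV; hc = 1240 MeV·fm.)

Total energy E = KE + m₀c² = 56.00 + 105.7 = 161.70 MeV.
(pc)² = E² − (m₀c²)² = (161.70)² − (105.7)² = 1.497 × 10⁴ MeV², so pc = 122.4 MeV.
λ = hc/(pc) = 1240 MeV·fm / 122.4 MeV = 10.1 fm.

λ = 10.1 fm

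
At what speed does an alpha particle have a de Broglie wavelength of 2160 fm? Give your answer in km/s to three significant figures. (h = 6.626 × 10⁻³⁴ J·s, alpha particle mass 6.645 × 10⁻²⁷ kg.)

v = 46.2 km/s

p = h/λ = 6.626 × 10⁻³⁴ / 2.160 × 10⁻¹² = 3.068 × 10⁻²² kg·m/s.
v = p/m = 3.068 × 10⁻²² / 6.645 × 10⁻²⁷ = 4.62 × 10⁴ m/s = 46.2 km/s.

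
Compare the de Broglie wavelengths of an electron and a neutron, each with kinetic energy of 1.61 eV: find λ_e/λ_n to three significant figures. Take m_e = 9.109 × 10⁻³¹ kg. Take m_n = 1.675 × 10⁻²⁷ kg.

λ_e/λ_n = 42.9

At fixed KE, p = √(2mKE) so λ = h/p ∝ 1/√m.
λ_e/λ_n = √(m_n/m_e) = √(1.675 × 10⁻²⁷/9.109 × 10⁻³¹) = √(1839) = 42.9.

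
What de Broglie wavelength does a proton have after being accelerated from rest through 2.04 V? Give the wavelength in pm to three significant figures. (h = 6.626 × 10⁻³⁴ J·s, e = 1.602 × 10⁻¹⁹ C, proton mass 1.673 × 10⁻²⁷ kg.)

λ = 20.0 pm

KE = eV = 1.602 × 10⁻¹⁹ × 2.040 = 3.268 × 10⁻¹⁹ J.
p = √(2mKE) = √(2 × 1.673 × 10⁻²⁷ × 3.268 × 10⁻¹⁹) = 3.307 × 10⁻²³ kg·m/s.
λ = h/p = 6.626 × 10⁻³⁴ / 3.307 × 10⁻²³ = 2.00 × 10⁻¹¹ m = 20.0 pm.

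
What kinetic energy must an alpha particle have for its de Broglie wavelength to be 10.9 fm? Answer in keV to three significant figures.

p = h/λ = 6.626 × 10⁻³⁴ / 1.090 × 10⁻¹⁴ = 6.079 × 10⁻²⁰ kg·m/s.
KE = p²/(2m) = (6.079 × 10⁻²⁰)² / (2 × 6.645 × 10⁻²⁷) = 2.781 × 10⁻¹³ J = 1740 keV.

KE = 1740 keV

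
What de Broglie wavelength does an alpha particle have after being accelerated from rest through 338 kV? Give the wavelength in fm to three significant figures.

KE = 2eV = 2 × 1.602 × 10⁻¹⁹ × 3.380 × 10⁵ = 1.083 × 10⁻¹³ J.
p = √(2mKE) = √(2 × 6.645 × 10⁻²⁷ × 1.083 × 10⁻¹³) = 3.794 × 10⁻²⁰ kg·m/s.
λ = h/p = 6.626 × 10⁻³⁴ / 3.794 × 10⁻²⁰ = 1.75 × 10⁻¹⁴ m = 17.5 fm.

λ = 17.5 fm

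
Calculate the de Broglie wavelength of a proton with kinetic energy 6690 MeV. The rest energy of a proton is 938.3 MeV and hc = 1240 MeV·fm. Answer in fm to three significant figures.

λ = 0.164 fm

Total energy E = KE + m₀c² = 6690 + 938.3 = 7628.3 MeV.
(pc)² = E² − (m₀c²)² = (7628.3)² − (938.3)² = 5.731 × 10⁷ MeV², so pc = 7570 MeV.
λ = hc/(pc) = 1240 MeV·fm / 7570 MeV = 0.164 fm.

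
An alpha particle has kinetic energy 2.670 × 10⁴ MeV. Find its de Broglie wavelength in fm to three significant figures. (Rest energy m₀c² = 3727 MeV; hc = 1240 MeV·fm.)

Total energy E = KE + m₀c² = 2.670 × 10⁴ + 3727 = 30427 MeV.
(pc)² = E² − (m₀c²)² = (30427)² − (3727)² = 9.119 × 10⁸ MeV², so pc = 3.020 × 10⁴ MeV.
λ = hc/(pc) = 1240 MeV·fm / 3.020 × 10⁴ MeV = 0.0411 fm.

λ = 0.0411 fm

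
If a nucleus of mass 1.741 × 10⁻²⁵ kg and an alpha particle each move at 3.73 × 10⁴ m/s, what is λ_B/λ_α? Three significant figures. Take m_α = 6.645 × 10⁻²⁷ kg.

λ_B/λ_α = 0.0382

At fixed v, p = mv so λ = h/(mv) ∝ 1/m.
λ_B/λ_α = m_α/m_B = 6.645 × 10⁻²⁷/1.741 × 10⁻²⁵ = 0.0382.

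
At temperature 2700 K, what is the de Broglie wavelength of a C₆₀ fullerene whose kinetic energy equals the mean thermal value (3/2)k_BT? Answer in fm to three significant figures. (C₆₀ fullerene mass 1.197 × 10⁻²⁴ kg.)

λ = 1810 fm

KE = (3/2)k_BT = 1.5 × 1.381 × 10⁻²³ × 2700 = 5.593 × 10⁻²⁰ J.
p = √(2mKE) = √(2 × 1.197 × 10⁻²⁴ × 5.593 × 10⁻²⁰) = 3.659 × 10⁻²² kg·m/s.
λ = h/p = 1.81 × 10⁻¹² m = 1810 fm.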